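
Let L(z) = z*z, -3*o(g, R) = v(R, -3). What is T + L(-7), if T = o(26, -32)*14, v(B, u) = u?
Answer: 63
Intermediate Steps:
o(g, R) = 1 (o(g, R) = -1/3*(-3) = 1)
L(z) = z**2
T = 14 (T = 1*14 = 14)
T + L(-7) = 14 + (-7)**2 = 14 + 49 = 63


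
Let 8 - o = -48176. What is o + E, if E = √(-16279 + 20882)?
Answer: 48184 + √4603 ≈ 48252.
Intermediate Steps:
o = 48184 (o = 8 - 1*(-48176) = 8 + 48176 = 48184)
E = √4603 ≈ 67.845
o + E = 48184 + √4603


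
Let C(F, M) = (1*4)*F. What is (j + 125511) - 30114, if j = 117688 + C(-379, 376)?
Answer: 211569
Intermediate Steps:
C(F, M) = 4*F
j = 116172 (j = 117688 + 4*(-379) = 117688 - 1516 = 116172)
(j + 125511) - 30114 = (116172 + 125511) - 30114 = 241683 - 30114 = 211569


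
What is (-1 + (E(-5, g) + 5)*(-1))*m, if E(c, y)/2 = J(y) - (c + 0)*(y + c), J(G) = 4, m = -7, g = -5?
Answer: -602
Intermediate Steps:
E(c, y) = 8 - 2*c*(c + y) (E(c, y) = 2*(4 - (c + 0)*(y + c)) = 2*(4 - c*(c + y)) = 8 - 2*c*(c + y))
(-1 + (E(-5, g) + 5)*(-1))*m = (-1 + ((8 - 2*(-5)² - 2*(-5)*(-5)) + 5)*(-1))*(-7) = (-1 + ((8 - 2*25 - 50) + 5)*(-1))*(-7) = (-1 + ((8 - 50 - 50) + 5)*(-1))*(-7) = (-1 + (-92 + 5)*(-1))*(-7) = (-1 - 87*(-1))*(-7) = (-1 + 87)*(-7) = 86*(-7) = -602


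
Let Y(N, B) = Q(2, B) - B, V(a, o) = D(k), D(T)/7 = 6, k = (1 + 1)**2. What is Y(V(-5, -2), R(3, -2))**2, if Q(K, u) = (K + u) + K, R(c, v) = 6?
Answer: 16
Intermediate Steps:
k = 4 (k = 2**2 = 4)
D(T) = 42 (D(T) = 7*6 = 42)
V(a, o) = 42
Q(K, u) = u + 2*K
Y(N, B) = 4 (Y(N, B) = (B + 2*2) - B = (B + 4) - B = (4 + B) - B = 4)
Y(V(-5, -2), R(3, -2))**2 = 4**2 = 16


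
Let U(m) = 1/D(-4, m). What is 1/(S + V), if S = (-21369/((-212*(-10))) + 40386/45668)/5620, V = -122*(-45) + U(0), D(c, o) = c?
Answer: 136026704800/746752380110507 ≈ 0.00018216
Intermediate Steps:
U(m) = -¼ (U(m) = 1/(-4) = -¼)
V = 21959/4 (V = -122*(-45) - ¼ = 5490 - ¼ = 21959/4 ≈ 5489.8)
S = -222565293/136026704800 (S = (-21369/2120 + 40386*(1/45668))*(1/5620) = (-21369*1/2120 + 20193/22834)*(1/5620) = (-21369/2120 + 20193/22834)*(1/5620) = -222565293/24204040*1/5620 = -222565293/136026704800 ≈ -0.0016362)
1/(S + V) = 1/(-222565293/136026704800 + 21959/4) = 1/(746752380110507/136026704800) = 136026704800/746752380110507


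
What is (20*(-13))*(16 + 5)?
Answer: -5460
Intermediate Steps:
(20*(-13))*(16 + 5) = -260*21 = -5460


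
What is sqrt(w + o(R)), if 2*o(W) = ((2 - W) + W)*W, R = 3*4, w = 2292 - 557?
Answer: sqrt(1747) ≈ 41.797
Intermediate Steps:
w = 1735
R = 12
o(W) = W (o(W) = (((2 - W) + W)*W)/2 = (2*W)/2 = W)
sqrt(w + o(R)) = sqrt(1735 + 12) = sqrt(1747)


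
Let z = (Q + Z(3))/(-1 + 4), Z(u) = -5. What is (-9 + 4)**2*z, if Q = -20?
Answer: -625/3 ≈ -208.33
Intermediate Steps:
z = -25/3 (z = (-20 - 5)/(-1 + 4) = -25/3 ≈ -8.3333)
(-9 + 4)**2*z = (-9 + 4)**2*(-25/3) = (-5)**2*(-25/3) = 25*(-25/3) = -625/3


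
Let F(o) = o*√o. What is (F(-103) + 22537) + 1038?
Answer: 23575 - 103*I*√103 ≈ 23575.0 - 1045.3*I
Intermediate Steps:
F(o) = o^(3/2)
(F(-103) + 22537) + 1038 = ((-103)^(3/2) + 22537) + 1038 = (-103*I*√103 + 22537) + 1038 = (22537 - 103*I*√103) + 1038 = 23575 - 103*I*√103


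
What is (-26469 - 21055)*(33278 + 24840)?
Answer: -2761999832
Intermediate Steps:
(-26469 - 21055)*(33278 + 24840) = -47524*58118 = -2761999832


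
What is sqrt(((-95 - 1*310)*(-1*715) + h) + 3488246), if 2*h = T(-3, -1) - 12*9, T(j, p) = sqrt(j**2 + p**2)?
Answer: sqrt(15111068 + 2*sqrt(10))/2 ≈ 1943.6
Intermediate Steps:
h = -54 + sqrt(10)/2 (h = (sqrt((-3)**2 + (-1)**2) - 12*9)/2 = (sqrt(9 + 1) - 108)/2 = (sqrt(10) - 108)/2 = (-108 + sqrt(10))/2 = -54 + sqrt(10)/2 ≈ -52.419)
sqrt(((-95 - 1*310)*(-1*715) + h) + 3488246) = sqrt(((-95 - 1*310)*(-1*715) + (-54 + sqrt(10)/2)) + 3488246) = sqrt(((-95 - 310)*(-715) + (-54 + sqrt(10)/2)) + 3488246) = sqrt((-405*(-715) + (-54 + sqrt(10)/2)) + 3488246) = sqrt((289575 + (-54 + sqrt(10)/2)) + 3488246) = sqrt((289521 + sqrt(10)/2) + 3488246) = sqrt(3777767 + sqrt(10)/2)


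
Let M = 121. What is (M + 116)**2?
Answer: 56169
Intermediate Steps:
(M + 116)**2 = (121 + 116)**2 = 237**2 = 56169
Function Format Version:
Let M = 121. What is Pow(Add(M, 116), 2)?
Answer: 56169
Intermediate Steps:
Pow(Add(M, 116), 2) = Pow(Add(121, 116), 2) = Pow(237, 2) = 56169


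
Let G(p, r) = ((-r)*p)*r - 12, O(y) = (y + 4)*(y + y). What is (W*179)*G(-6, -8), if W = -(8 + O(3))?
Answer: -3329400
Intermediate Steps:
O(y) = 2*y*(4 + y) (O(y) = (4 + y)*(2*y) = 2*y*(4 + y))
W = -50 (W = -(8 + 2*3*(4 + 3)) = -(8 + 2*3*7) = -(8 + 42) = -1*50 = -50)
G(p, r) = -12 - p*r² (G(p, r) = (-p*r)*r - 12 = -p*r² - 12 = -12 - p*r²)
(W*179)*G(-6, -8) = (-50*179)*(-12 - 1*(-6)*(-8)²) = -8950*(-12 - 1*(-6)*64) = -8950*(-12 + 384) = -8950*372 = -3329400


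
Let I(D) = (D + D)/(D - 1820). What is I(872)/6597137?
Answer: -436/1563521469 ≈ -2.7886e-7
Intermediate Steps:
I(D) = 2*D/(-1820 + D) (I(D) = (2*D)/(-1820 + D) = 2*D/(-1820 + D))
I(872)/6597137 = (2*872/(-1820 + 872))/6597137 = (2*872/(-948))*(1/6597137) = (2*872*(-1/948))*(1/6597137) = -436/237*1/6597137 = -436/1563521469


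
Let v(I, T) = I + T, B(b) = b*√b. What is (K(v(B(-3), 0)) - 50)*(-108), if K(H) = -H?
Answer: 5400 - 324*I*√3 ≈ 5400.0 - 561.18*I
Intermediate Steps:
B(b) = b^(3/2)
(K(v(B(-3), 0)) - 50)*(-108) = (-((-3)^(3/2) + 0) - 50)*(-108) = (-(-3*I*√3 + 0) - 50)*(-108) = (-(-3)*I*√3 - 50)*(-108) = (3*I*√3 - 50)*(-108) = (-50 + 3*I*√3)*(-108) = 5400 - 324*I*√3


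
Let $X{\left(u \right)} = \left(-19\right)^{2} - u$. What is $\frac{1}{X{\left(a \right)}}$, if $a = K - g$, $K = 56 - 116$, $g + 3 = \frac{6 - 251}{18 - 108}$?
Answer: $\frac{18}{7573} \approx 0.0023769$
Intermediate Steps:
$g = - \frac{5}{18}$ ($g = -3 + \frac{6 - 251}{18 - 108} = -3 - \frac{245}{-90} = -3 - - \frac{49}{18} = -3 + \frac{49}{18} = - \frac{5}{18} \approx -0.27778$)
$K = -60$ ($K = 56 - 116 = -60$)
$a = - \frac{1075}{18}$ ($a = -60 - - \frac{5}{18} = -60 + \frac{5}{18} = - \frac{1075}{18} \approx -59.722$)
$X{\left(u \right)} = 361 - u$
$\frac{1}{X{\left(a \right)}} = \frac{1}{361 - - \frac{1075}{18}} = \frac{1}{361 + \frac{1075}{18}} = \frac{1}{\frac{7573}{18}} = \frac{18}{7573}$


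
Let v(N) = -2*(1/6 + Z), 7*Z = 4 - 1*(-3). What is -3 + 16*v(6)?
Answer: -121/3 ≈ -40.333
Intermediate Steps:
Z = 1 (Z = (4 - 1*(-3))/7 = (4 + 3)/7 = (⅐)*7 = 1)
v(N) = -7/3 (v(N) = -2*(1/6 + 1) = -2*(⅙ + 1) = -2*7/6 = -7/3)
-3 + 16*v(6) = -3 + 16*(-7/3) = -3 - 112/3 = -121/3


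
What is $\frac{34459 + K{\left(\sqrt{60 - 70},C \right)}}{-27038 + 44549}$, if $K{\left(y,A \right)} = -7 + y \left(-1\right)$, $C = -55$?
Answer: $\frac{11484}{5837} - \frac{i \sqrt{10}}{17511} \approx 1.9674 - 0.00018059 i$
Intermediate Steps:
$K{\left(y,A \right)} = -7 - y$
$\frac{34459 + K{\left(\sqrt{60 - 70},C \right)}}{-27038 + 44549} = \frac{34459 - \left(7 + \sqrt{60 - 70}\right)}{-27038 + 44549} = \frac{34459 - \left(7 + \sqrt{-10}\right)}{17511} = \left(34459 - \left(7 + i \sqrt{10}\right)\right) \frac{1}{17511} = \left(34452 - i \sqrt{10}\right) \frac{1}{17511} = \frac{11484}{5837} - \frac{i \sqrt{10}}{17511}$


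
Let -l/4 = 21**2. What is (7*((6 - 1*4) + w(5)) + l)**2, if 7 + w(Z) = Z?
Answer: 3111696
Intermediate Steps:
w(Z) = -7 + Z
l = -1764 (l = -4*21**2 = -4*441 = -1764)
(7*((6 - 1*4) + w(5)) + l)**2 = (7*((6 - 1*4) + (-7 + 5)) - 1764)**2 = (7*((6 - 4) - 2) - 1764)**2 = (7*(2 - 2) - 1764)**2 = (7*0 - 1764)**2 = (0 - 1764)**2 = (-1764)**2 = 3111696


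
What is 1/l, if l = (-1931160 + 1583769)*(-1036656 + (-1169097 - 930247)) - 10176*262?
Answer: 1/1089415509888 ≈ 9.1792e-13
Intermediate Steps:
l = 1089415509888 (l = -347391*(-1036656 - 2099344) - 2666112 = -347391*(-3136000) - 2666112 = 1089418176000 - 2666112 = 1089415509888)
1/l = 1/1089415509888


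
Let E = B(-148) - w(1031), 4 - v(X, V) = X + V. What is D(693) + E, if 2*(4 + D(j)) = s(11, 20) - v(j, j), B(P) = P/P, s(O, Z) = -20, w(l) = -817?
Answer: 1495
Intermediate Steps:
v(X, V) = 4 - V - X (v(X, V) = 4 - (X + V) = 4 - (V + X) = 4 + (-V - X) = 4 - V - X)
B(P) = 1
D(j) = -16 + j (D(j) = -4 + (-20 - (4 - j - j))/2 = -4 + (-20 - (4 - 2*j))/2 = -4 + (-20 + (-4 + 2*j))/2 = -4 + (-24 + 2*j)/2 = -4 + (-12 + j) = -16 + j)
E = 818 (E = 1 - 1*(-817) = 1 + 817 = 818)
D(693) + E = (-16 + 693) + 818 = 677 + 818 = 1495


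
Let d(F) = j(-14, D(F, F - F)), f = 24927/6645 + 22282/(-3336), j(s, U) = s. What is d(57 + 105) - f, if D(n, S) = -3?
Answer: -40906777/3694620 ≈ -11.072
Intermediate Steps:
f = -10817903/3694620 (f = 24927*(1/6645) + 22282*(-1/3336) = 8309/2215 - 11141/1668 = -10817903/3694620 ≈ -2.9280)
d(F) = -14
d(57 + 105) - f = -14 - 1*(-10817903/3694620) = -14 + 10817903/3694620 = -40906777/3694620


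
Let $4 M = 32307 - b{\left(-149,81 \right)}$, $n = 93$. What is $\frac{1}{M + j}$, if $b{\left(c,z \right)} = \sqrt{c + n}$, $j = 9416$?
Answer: $\frac{279884}{4895940897} + \frac{8 i \sqrt{14}}{4895940897} \approx 5.7167 \cdot 10^{-5} + 6.1139 \cdot 10^{-9} i$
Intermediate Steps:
$b{\left(c,z \right)} = \sqrt{93 + c}$ ($b{\left(c,z \right)} = \sqrt{c + 93} = \sqrt{93 + c}$)
$M = \frac{32307}{4} - \frac{i \sqrt{14}}{2}$ ($M = \frac{32307 - \sqrt{93 - 149}}{4} = \frac{32307 - \sqrt{-56}}{4} = \frac{32307 - 2 i \sqrt{14}}{4} = \frac{32307}{4} - \frac{i \sqrt{14}}{2} \approx 8076.8 - 1.8708 i$)
$\frac{1}{M + j} = \frac{1}{\left(\frac{32307}{4} - \frac{i \sqrt{14}}{2}\right) + 9416} = \frac{1}{\frac{69971}{4} - \frac{i \sqrt{14}}{2}}$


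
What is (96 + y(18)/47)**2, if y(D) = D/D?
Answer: 20367169/2209 ≈ 9220.1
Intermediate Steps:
y(D) = 1
(96 + y(18)/47)**2 = (96 + 1/47)**2 = (4513/47)**2 = 20367169/2209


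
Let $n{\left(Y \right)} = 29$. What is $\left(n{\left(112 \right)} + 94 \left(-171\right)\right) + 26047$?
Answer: $10002$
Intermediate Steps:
$\left(n{\left(112 \right)} + 94 \left(-171\right)\right) + 26047 = \left(29 + 94 \left(-171\right)\right) + 26047 = \left(29 - 16074\right) + 26047 = -16045 + 26047 = 10002$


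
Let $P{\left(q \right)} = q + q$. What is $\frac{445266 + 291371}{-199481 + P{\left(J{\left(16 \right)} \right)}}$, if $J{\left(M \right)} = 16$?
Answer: $- \frac{736637}{199449} \approx -3.6934$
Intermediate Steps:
$P{\left(q \right)} = 2 q$
$\frac{445266 + 291371}{-199481 + P{\left(J{\left(16 \right)} \right)}} = \frac{445266 + 291371}{-199481 + 2 \cdot 16} = \frac{736637}{-199481 + 32} = \frac{736637}{-199449} = 736637 \left(- \frac{1}{199449}\right) = - \frac{736637}{199449}$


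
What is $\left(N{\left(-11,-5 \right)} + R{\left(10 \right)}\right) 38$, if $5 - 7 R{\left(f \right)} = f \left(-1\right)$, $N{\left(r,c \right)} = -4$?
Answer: $- \frac{494}{7} \approx -70.571$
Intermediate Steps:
$R{\left(f \right)} = \frac{5}{7} + \frac{f}{7}$ ($R{\left(f \right)} = \frac{5}{7} - \frac{f \left(-1\right)}{7} = \frac{5}{7} - \frac{\left(-1\right) f}{7} = \frac{5}{7} + \frac{f}{7}$)
$\left(N{\left(-11,-5 \right)} + R{\left(10 \right)}\right) 38 = \left(-4 + \left(\frac{5}{7} + \frac{1}{7} \cdot 10\right)\right) 38 = \left(-4 + \left(\frac{5}{7} + \frac{10}{7}\right)\right) 38 = \left(-4 + \frac{15}{7}\right) 38 = \left(- \frac{13}{7}\right) 38 = - \frac{494}{7}$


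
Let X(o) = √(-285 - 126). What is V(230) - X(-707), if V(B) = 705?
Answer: 705 - I*√411 ≈ 705.0 - 20.273*I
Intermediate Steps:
X(o) = I*√411 (X(o) = √(-411) = I*√411)
V(230) - X(-707) = 705 - I*√411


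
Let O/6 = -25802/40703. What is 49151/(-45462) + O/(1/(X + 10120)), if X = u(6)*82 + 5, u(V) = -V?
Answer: -5215358681485/142341522 ≈ -36640.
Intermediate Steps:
O = -154812/40703 (O = 6*(-25802/40703) = -154812/40703 ≈ -3.8035)
X = -487 (X = -1*6*82 + 5 = -6*82 + 5 = -492 + 5 = -487)
49151/(-45462) + O/(1/(X + 10120)) = 49151/(-45462) - 154812/(40703*(1/(-487 + 10120))) = 49151*(-1/45462) - 154812/(40703*(1/9633)) = -49151/45462 - 154812/(40703*1/9633) = -49151/45462 - 154812/40703*9633 = -49151/45462 - 114715692/3131 = -5215358681485/142341522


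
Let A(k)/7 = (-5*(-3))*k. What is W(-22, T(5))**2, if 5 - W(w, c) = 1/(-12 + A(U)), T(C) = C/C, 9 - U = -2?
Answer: 32649796/1306449 ≈ 24.991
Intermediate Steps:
U = 11 (U = 9 - 1*(-2) = 9 + 2 = 11)
A(k) = 105*k (A(k) = 7*((-5*(-3))*k) = 7*(15*k) = 105*k)
T(C) = 1
W(w, c) = 5714/1143 (W(w, c) = 5 - 1/(-12 + 105*11) = 5 - 1/(-12 + 1155) = 5 - 1/1143 = 5714/1143)
W(-22, T(5))**2 = (5714/1143)**2 = 32649796/1306449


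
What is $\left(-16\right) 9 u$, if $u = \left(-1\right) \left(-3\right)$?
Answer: $-432$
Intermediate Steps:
$u = 3$
$\left(-16\right) 9 u = \left(-16\right) 9 \cdot 3 = \left(-144\right) 3 = -432$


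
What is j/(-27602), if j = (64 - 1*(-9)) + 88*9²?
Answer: -7201/27602 ≈ -0.26089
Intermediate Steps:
j = 7201 (j = (64 + 9) + 88*81 = 73 + 7128 = 7201)
j/(-27602) = 7201/(-27602) = 7201*(-1/27602) = -7201/27602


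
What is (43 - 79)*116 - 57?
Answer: -4233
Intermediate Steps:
(43 - 79)*116 - 57 = -36*116 - 57 = -4176 - 57 = -4233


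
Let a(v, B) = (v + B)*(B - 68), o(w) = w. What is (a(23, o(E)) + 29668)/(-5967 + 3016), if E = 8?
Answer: -27808/2951 ≈ -9.4232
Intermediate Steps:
a(v, B) = (-68 + B)*(B + v) (a(v, B) = (B + v)*(-68 + B) = (-68 + B)*(B + v))
(a(23, o(E)) + 29668)/(-5967 + 3016) = ((8**2 - 68*8 - 68*23 + 8*23) + 29668)/(-5967 + 3016) = ((64 - 544 - 1564 + 184) + 29668)/(-2951) = (-1860 + 29668)*(-1/2951) = 27808*(-1/2951) = -27808/2951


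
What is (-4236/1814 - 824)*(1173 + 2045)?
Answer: -2411845948/907 ≈ -2.6591e+6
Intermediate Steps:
(-4236/1814 - 824)*(1173 + 2045) = (-4236*1/1814 - 824)*3218 = (-2118/907 - 824)*3218 = -749486/907*3218 = -2411845948/907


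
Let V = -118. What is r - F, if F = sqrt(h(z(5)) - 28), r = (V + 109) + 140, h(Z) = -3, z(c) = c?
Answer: 131 - I*sqrt(31) ≈ 131.0 - 5.5678*I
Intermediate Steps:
r = 131 (r = (-118 + 109) + 140 = -9 + 140 = 131)
F = I*sqrt(31) (F = sqrt(-3 - 28) = sqrt(-31) = I*sqrt(31) ≈ 5.5678*I)
r - F = 131 - I*sqrt(31)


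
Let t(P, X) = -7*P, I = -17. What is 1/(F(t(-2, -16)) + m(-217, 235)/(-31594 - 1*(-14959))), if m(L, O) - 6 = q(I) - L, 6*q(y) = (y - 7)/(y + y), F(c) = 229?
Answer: 282795/64756262 ≈ 0.0043671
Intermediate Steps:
q(y) = (-7 + y)/(12*y) (q(y) = ((y - 7)/(y + y))/6 = ((-7 + y)/((2*y)))/6 = ((-7 + y)*(1/(2*y)))/6 = ((-7 + y)/(2*y))/6 = (-7 + y)/(12*y))
m(L, O) = 104/17 - L (m(L, O) = 6 + ((1/12)*(-7 - 17)/(-17) - L) = 6 + ((1/12)*(-1/17)*(-24) - L) = 6 + (2/17 - L) = 104/17 - L)
1/(F(t(-2, -16)) + m(-217, 235)/(-31594 - 1*(-14959))) = 1/(229 + (104/17 - 1*(-217))/(-31594 - 1*(-14959))) = 1/(229 + (104/17 + 217)/(-31594 + 14959)) = 1/(229 + (3793/17)/(-16635)) = 1/(229 + (3793/17)*(-1/16635)) = 1/(229 - 3793/282795) = 1/(64756262/282795) = 282795/64756262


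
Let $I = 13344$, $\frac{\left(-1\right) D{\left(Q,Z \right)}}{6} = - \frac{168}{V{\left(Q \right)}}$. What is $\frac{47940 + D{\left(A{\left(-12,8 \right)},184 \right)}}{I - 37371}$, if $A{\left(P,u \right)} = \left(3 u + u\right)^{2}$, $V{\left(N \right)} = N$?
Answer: $- \frac{1022741}{512576} \approx -1.9953$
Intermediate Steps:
$A{\left(P,u \right)} = 16 u^{2}$ ($A{\left(P,u \right)} = \left(4 u\right)^{2} = 16 u^{2}$)
$D{\left(Q,Z \right)} = \frac{1008}{Q}$ ($D{\left(Q,Z \right)} = - 6 \left(- \frac{168}{Q}\right) = \frac{1008}{Q}$)
$\frac{47940 + D{\left(A{\left(-12,8 \right)},184 \right)}}{I - 37371} = \frac{47940 + \frac{1008}{16 \cdot 8^{2}}}{13344 - 37371} = \frac{47940 + \frac{1008}{16 \cdot 64}}{-24027} = \left(47940 + \frac{1008}{1024}\right) \left(- \frac{1}{24027}\right) = \left(47940 + 1008 \cdot \frac{1}{1024}\right) \left(- \frac{1}{24027}\right) = \left(47940 + \frac{63}{64}\right) \left(- \frac{1}{24027}\right) = \frac{3068223}{64} \left(- \frac{1}{24027}\right) = - \frac{1022741}{512576}$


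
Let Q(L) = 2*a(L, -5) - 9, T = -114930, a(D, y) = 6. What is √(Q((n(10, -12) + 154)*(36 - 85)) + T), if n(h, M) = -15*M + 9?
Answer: I*√114927 ≈ 339.01*I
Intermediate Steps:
n(h, M) = 9 - 15*M
Q(L) = 3 (Q(L) = 2*6 - 9 = 12 - 9 = 3)
√(Q((n(10, -12) + 154)*(36 - 85)) + T) = √(3 - 114930) = √(-114927) = I*√114927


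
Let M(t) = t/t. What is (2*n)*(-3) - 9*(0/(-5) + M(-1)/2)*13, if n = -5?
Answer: -57/2 ≈ -28.500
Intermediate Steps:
M(t) = 1
(2*n)*(-3) - 9*(0/(-5) + M(-1)/2)*13 = (2*(-5))*(-3) - 9*(0/(-5) + 1/2)*13 = -10*(-3) - 9*(0*(-⅕) + 1*(½))*13 = 30 - 9*(0 + ½)*13 = 30 - 9*13/2 = 30 - 117/2 = -57/2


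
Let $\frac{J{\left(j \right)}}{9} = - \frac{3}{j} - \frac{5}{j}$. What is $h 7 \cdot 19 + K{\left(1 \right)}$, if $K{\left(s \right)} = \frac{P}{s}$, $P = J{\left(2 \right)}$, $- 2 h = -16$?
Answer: $1028$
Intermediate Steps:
$h = 8$ ($h = \left(- \frac{1}{2}\right) \left(-16\right) = 8$)
$J{\left(j \right)} = - \frac{72}{j}$ ($J{\left(j \right)} = 9 \left(- \frac{3}{j} - \frac{5}{j}\right) = 9 \left(- \frac{8}{j}\right) = - \frac{72}{j}$)
$P = -36$ ($P = - \frac{72}{2} = \left(-72\right) \frac{1}{2} = -36$)
$K{\left(s \right)} = - \frac{36}{s}$
$h 7 \cdot 19 + K{\left(1 \right)} = 8 \cdot 7 \cdot 19 - \frac{36}{1} = 8 \cdot 133 - 36 = 1064 - 36 = 1028$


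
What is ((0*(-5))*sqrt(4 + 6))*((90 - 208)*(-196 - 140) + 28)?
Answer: 0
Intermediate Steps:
((0*(-5))*sqrt(4 + 6))*((90 - 208)*(-196 - 140) + 28) = (0*sqrt(10))*(-118*(-336) + 28) = 0*(39648 + 28) = 0*39676 = 0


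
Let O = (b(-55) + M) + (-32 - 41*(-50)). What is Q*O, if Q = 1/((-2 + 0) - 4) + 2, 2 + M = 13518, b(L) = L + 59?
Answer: 85459/3 ≈ 28486.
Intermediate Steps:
b(L) = 59 + L
M = 13516 (M = -2 + 13518 = 13516)
O = 15538 (O = ((59 - 55) + 13516) + (-32 - 41*(-50)) = (4 + 13516) + (-32 + 2050) = 13520 + 2018 = 15538)
Q = 11/6 (Q = 1/(-2 - 4) + 2 = 1/(-6) + 2 = -1/6 + 2 = 11/6 ≈ 1.8333)
Q*O = (11/6)*15538 = 85459/3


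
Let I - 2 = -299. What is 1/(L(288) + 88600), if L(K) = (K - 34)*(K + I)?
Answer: 1/86314 ≈ 1.1586e-5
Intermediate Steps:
I = -297 (I = 2 - 299 = -297)
L(K) = (-297 + K)*(-34 + K) (L(K) = (K - 34)*(K - 297) = (-34 + K)*(-297 + K) = (-297 + K)*(-34 + K))
1/(L(288) + 88600) = 1/((10098 + 288**2 - 331*288) + 88600) = 1/((10098 + 82944 - 95328) + 88600) = 1/(-2286 + 88600) = 1/86314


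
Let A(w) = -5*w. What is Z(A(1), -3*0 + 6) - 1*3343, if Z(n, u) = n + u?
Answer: -3342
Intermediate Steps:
Z(A(1), -3*0 + 6) - 1*3343 = (-5*1 + (-3*0 + 6)) - 1*3343 = (-5 + (0 + 6)) - 3343 = (-5 + 6) - 3343 = 1 - 3343 = -3342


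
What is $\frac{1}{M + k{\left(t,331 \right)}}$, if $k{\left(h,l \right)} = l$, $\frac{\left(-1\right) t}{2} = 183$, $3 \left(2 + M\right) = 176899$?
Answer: $\frac{3}{177886} \approx 1.6865 \cdot 10^{-5}$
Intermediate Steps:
$M = \frac{176893}{3}$ ($M = -2 + \frac{1}{3} \cdot 176899 = -2 + \frac{176899}{3} = \frac{176893}{3} \approx 58964.0$)
$t = -366$ ($t = \left(-2\right) 183 = -366$)
$\frac{1}{M + k{\left(t,331 \right)}} = \frac{1}{\frac{176893}{3} + 331} = \frac{1}{\frac{177886}{3}} = \frac{3}{177886}$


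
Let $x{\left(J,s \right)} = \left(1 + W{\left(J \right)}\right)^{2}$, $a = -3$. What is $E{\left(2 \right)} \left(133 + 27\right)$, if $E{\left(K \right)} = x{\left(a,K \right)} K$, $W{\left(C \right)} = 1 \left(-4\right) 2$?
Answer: $15680$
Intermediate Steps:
$W{\left(C \right)} = -8$ ($W{\left(C \right)} = \left(-4\right) 2 = -8$)
$x{\left(J,s \right)} = 49$ ($x{\left(J,s \right)} = \left(1 - 8\right)^{2} = \left(-7\right)^{2} = 49$)
$E{\left(K \right)} = 49 K$
$E{\left(2 \right)} \left(133 + 27\right) = 49 \cdot 2 \left(133 + 27\right) = 98 \cdot 160 = 15680$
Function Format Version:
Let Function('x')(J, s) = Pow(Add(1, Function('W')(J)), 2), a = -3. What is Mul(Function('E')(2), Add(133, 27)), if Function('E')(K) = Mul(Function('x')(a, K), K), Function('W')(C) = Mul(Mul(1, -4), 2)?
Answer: 15680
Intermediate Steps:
Function('W')(C) = -8 (Function('W')(C) = Mul(-4, 2) = -8)
Function('x')(J, s) = 49 (Function('x')(J, s) = Pow(Add(1, -8), 2) = Pow(-7, 2) = 49)
Function('E')(K) = Mul(49, K)
Mul(Function('E')(2), Add(133, 27)) = Mul(Mul(49, 2), Add(133, 27)) = Mul(98, 160) = 15680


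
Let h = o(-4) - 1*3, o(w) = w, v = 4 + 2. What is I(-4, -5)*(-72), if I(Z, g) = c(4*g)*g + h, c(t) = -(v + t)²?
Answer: -70056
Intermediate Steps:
v = 6
c(t) = -(6 + t)²
h = -7 (h = -4 - 1*3 = -4 - 3 = -7)
I(Z, g) = -7 - g*(6 + 4*g)² (I(Z, g) = (-(6 + 4*g)²)*g - 7 = -g*(6 + 4*g)² - 7 = -7 - g*(6 + 4*g)²)
I(-4, -5)*(-72) = (-7 - 4*(-5)*(3 + 2*(-5))²)*(-72) = (-7 - 4*(-5)*(3 - 10)²)*(-72) = (-7 - 4*(-5)*(-7)²)*(-72) = (-7 - 4*(-5)*49)*(-72) = (-7 + 980)*(-72) = 973*(-72) = -70056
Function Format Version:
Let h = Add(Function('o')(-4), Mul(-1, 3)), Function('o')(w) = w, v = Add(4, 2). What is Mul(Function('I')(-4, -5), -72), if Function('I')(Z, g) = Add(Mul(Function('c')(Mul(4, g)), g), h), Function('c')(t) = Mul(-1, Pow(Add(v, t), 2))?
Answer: -70056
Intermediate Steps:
v = 6
Function('c')(t) = Mul(-1, Pow(Add(6, t), 2))
h = -7 (h = Add(-4, Mul(-1, 3)) = Add(-4, -3) = -7)
Function('I')(Z, g) = Add(-7, Mul(-1, g, Pow(Add(6, Mul(4, g)), 2))) (Function('I')(Z, g) = Add(Mul(Mul(-1, Pow(Add(6, Mul(4, g)), 2)), g), -7) = Add(Mul(-1, g, Pow(Add(6, Mul(4, g)), 2)), -7) = Add(-7, Mul(-1, g, Pow(Add(6, Mul(4, g)), 2))))
Mul(Function('I')(-4, -5), -72) = Mul(Add(-7, Mul(-4, -5, Pow(Add(3, Mul(2, -5)), 2))), -72) = Mul(Add(-7, Mul(-4, -5, Pow(Add(3, -10), 2))), -72) = Mul(Add(-7, Mul(-4, -5, Pow(-7, 2))), -72) = Mul(Add(-7, Mul(-4, -5, 49)), -72) = Mul(Add(-7, 980), -72) = Mul(973, -72) = -70056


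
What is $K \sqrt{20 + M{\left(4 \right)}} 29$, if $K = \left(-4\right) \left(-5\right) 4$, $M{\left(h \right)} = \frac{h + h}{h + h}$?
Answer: $2320 \sqrt{21} \approx 10632.0$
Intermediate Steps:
$M{\left(h \right)} = 1$ ($M{\left(h \right)} = \frac{2 h}{2 h} = 2 h \frac{1}{2 h} = 1$)
$K = 80$ ($K = 20 \cdot 4 = 80$)
$K \sqrt{20 + M{\left(4 \right)}} 29 = 80 \sqrt{20 + 1} \cdot 29 = 80 \sqrt{21} \cdot 29 = 2320 \sqrt{21}$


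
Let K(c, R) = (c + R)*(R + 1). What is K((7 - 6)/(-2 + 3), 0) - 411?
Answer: -410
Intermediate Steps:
K(c, R) = (1 + R)*(R + c) (K(c, R) = (R + c)*(1 + R) = (1 + R)*(R + c))
K((7 - 6)/(-2 + 3), 0) - 411 = (0 + (7 - 6)/(-2 + 3) + 0**2 + 0*((7 - 6)/(-2 + 3))) - 411 = (0 + 1/1 + 0 + 0*(1/1)) - 411 = (0 + 1*1 + 0 + 0*(1*1)) - 411 = (0 + 1 + 0 + 0*1) - 411 = (0 + 1 + 0 + 0) - 411 = 1 - 411 = -410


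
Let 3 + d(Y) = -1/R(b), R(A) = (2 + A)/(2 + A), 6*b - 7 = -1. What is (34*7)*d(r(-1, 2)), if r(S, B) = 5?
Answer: -952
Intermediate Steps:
b = 1 (b = 7/6 + (⅙)*(-1) = 7/6 - ⅙ = 1)
R(A) = 1
d(Y) = -4 (d(Y) = -3 - 1/1 = -3 - 1*1 = -3 - 1 = -4)
(34*7)*d(r(-1, 2)) = (34*7)*(-4) = 238*(-4) = -952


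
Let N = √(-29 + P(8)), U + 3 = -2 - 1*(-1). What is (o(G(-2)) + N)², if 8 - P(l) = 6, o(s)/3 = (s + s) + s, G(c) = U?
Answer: 1269 - 216*I*√3 ≈ 1269.0 - 374.12*I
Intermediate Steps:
U = -4 (U = -3 + (-2 - 1*(-1)) = -3 + (-2 + 1) = -3 - 1 = -4)
G(c) = -4
o(s) = 9*s (o(s) = 3*((s + s) + s) = 3*(2*s + s) = 3*(3*s) = 9*s)
P(l) = 2 (P(l) = 8 - 1*6 = 8 - 6 = 2)
N = 3*I*√3 (N = √(-29 + 2) = √(-27) = 3*I*√3 ≈ 5.1962*I)
(o(G(-2)) + N)² = (9*(-4) + 3*I*√3)² = (-36 + 3*I*√3)²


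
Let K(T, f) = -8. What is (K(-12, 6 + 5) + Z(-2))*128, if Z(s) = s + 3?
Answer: -896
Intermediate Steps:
Z(s) = 3 + s
(K(-12, 6 + 5) + Z(-2))*128 = (-8 + (3 - 2))*128 = (-8 + 1)*128 = -7*128 = -896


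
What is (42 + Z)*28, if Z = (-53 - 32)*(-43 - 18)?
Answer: 146356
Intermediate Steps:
Z = 5185 (Z = -85*(-61) = 5185)
(42 + Z)*28 = (42 + 5185)*28 = 5227*28 = 146356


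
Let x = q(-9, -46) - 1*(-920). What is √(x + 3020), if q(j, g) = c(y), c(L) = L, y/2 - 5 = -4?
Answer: 3*√438 ≈ 62.785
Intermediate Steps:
y = 2 (y = 10 + 2*(-4) = 10 - 8 = 2)
q(j, g) = 2
x = 922 (x = 2 - 1*(-920) = 2 + 920 = 922)
√(x + 3020) = √(922 + 3020) = √3942 = 3*√438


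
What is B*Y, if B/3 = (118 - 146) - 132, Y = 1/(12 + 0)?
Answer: -40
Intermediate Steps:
Y = 1/12 ≈ 0.083333
B = -480 (B = 3*((118 - 146) - 132) = 3*(-28 - 132) = 3*(-160) = -480)
B*Y = -480*1/12 = -40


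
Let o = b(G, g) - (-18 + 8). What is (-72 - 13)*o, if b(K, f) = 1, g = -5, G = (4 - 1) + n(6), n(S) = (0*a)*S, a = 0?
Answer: -935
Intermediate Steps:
n(S) = 0 (n(S) = (0*0)*S = 0*S = 0)
G = 3 (G = (4 - 1) + 0 = 3 + 0 = 3)
o = 11 (o = 1 - (-18 + 8) = 1 - 1*(-10) = 1 + 10 = 11)
(-72 - 13)*o = (-72 - 13)*11 = -85*11 = -935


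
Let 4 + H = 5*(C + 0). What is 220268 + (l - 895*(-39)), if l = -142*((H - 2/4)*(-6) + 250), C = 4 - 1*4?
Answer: 215839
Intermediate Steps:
C = 0 (C = 4 - 4 = 0)
H = -4 (H = -4 + 5*(0 + 0) = -4 + 5*0 = -4 + 0 = -4)
l = -39334 (l = -142*((-4 - 2/4)*(-6) + 250) = -142*((-4 - 2*¼)*(-6) + 250) = -142*((-4 - ½)*(-6) + 250) = -142*(-9/2*(-6) + 250) = -142*(27 + 250) = -142*277 = -39334)
220268 + (l - 895*(-39)) = 220268 + (-39334 - 895*(-39)) = 220268 + (-39334 + 34905) = 220268 - 4429 = 215839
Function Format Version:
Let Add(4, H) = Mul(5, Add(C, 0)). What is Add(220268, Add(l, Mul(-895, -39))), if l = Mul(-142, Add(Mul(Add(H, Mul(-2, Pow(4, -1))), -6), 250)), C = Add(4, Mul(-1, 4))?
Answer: 215839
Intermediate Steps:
C = 0 (C = Add(4, -4) = 0)
H = -4 (H = Add(-4, Mul(5, Add(0, 0))) = Add(-4, Mul(5, 0)) = Add(-4, 0) = -4)
l = -39334 (l = Mul(-142, Add(Mul(Add(-4, Mul(-2, Pow(4, -1))), -6), 250)) = Mul(-142, Add(Mul(Add(-4, Mul(-2, Rational(1, 4))), -6), 250)) = Mul(-142, Add(Mul(Add(-4, Rational(-1, 2)), -6), 250)) = Mul(-142, Add(Mul(Rational(-9, 2), -6), 250)) = Mul(-142, Add(27, 250)) = Mul(-142, 277) = -39334)
Add(220268, Add(l, Mul(-895, -39))) = Add(220268, Add(-39334, Mul(-895, -39))) = Add(220268, Add(-39334, 34905)) = Add(220268, -4429) = 215839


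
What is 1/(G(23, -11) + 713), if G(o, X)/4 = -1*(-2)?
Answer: 1/721 ≈ 0.0013870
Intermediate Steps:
G(o, X) = 8 (G(o, X) = 4*(-1*(-2)) = 4*2 = 8)
1/(G(23, -11) + 713) = 1/(8 + 713) = 1/721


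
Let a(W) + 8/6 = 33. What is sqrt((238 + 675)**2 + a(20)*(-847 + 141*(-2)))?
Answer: 2*sqrt(1795089)/3 ≈ 893.21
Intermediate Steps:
a(W) = 95/3 (a(W) = -4/3 + 33 = 95/3)
sqrt((238 + 675)**2 + a(20)*(-847 + 141*(-2))) = sqrt((238 + 675)**2 + 95*(-847 + 141*(-2))/3) = sqrt(913**2 + 95*(-847 - 282)/3) = sqrt(833569 + (95/3)*(-1129)) = sqrt(833569 - 107255/3) = sqrt(2393452/3) = 2*sqrt(1795089)/3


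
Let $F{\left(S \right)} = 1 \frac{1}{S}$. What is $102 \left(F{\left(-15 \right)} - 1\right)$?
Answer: $- \frac{544}{5} \approx -108.8$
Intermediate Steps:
$F{\left(S \right)} = \frac{1}{S}$
$102 \left(F{\left(-15 \right)} - 1\right) = 102 \left(\frac{1}{-15} - 1\right) = 102 \left(- \frac{1}{15} - 1\right) = 102 \left(- \frac{16}{15}\right) = - \frac{544}{5}$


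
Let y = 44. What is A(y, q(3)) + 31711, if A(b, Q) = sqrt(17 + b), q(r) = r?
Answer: 31711 + sqrt(61) ≈ 31719.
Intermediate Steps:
A(y, q(3)) + 31711 = sqrt(17 + 44) + 31711 = sqrt(61) + 31711 = 31711 + sqrt(61)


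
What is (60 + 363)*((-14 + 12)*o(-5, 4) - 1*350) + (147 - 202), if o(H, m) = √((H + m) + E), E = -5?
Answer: -148105 - 846*I*√6 ≈ -1.4811e+5 - 2072.3*I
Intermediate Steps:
o(H, m) = √(-5 + H + m) (o(H, m) = √((H + m) - 5) = √(-5 + H + m))
(60 + 363)*((-14 + 12)*o(-5, 4) - 1*350) + (147 - 202) = (60 + 363)*((-14 + 12)*√(-5 - 5 + 4) - 1*350) + (147 - 202) = 423*(-2*I*√6 - 350) - 55 = 423*(-350 - 2*I*√6) - 55 = (-148050 - 846*I*√6) - 55 = -148105 - 846*I*√6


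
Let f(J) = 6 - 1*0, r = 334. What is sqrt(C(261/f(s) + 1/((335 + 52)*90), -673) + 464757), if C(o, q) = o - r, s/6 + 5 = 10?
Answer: sqrt(1739067081070)/1935 ≈ 681.52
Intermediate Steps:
s = 30 (s = -30 + 6*10 = -30 + 60 = 30)
f(J) = 6 (f(J) = 6 + 0 = 6)
C(o, q) = -334 + o (C(o, q) = o - 1*334 = o - 334 = -334 + o)
sqrt(C(261/f(s) + 1/((335 + 52)*90), -673) + 464757) = sqrt((-334 + (261/6 + 1/((335 + 52)*90))) + 464757) = sqrt((-334 + (261*(1/6) + (1/90)/387)) + 464757) = sqrt((-334 + (87/2 + (1/387)*(1/90))) + 464757) = sqrt((-334 + (87/2 + 1/34830)) + 464757) = sqrt((-334 + 757553/17415) + 464757) = sqrt(-5059057/17415 + 464757) = sqrt(8088684098/17415) = sqrt(1739067081070)/1935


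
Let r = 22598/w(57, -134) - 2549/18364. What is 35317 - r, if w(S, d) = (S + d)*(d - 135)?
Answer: 13433289837409/380373532 ≈ 35316.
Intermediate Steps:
w(S, d) = (-135 + d)*(S + d) (w(S, d) = (S + d)*(-135 + d) = (-135 + d)*(S + d))
r = 362192235/380373532 (r = 22598/((-134)² - 135*57 - 135*(-134) + 57*(-134)) - 2549/18364 = 22598/(17956 - 7695 + 18090 - 7638) - 2549*1/18364 = 22598/20713 - 2549/18364 = 362192235/380373532 ≈ 0.95220)
35317 - r = 35317 - 1*362192235/380373532 = 35317 - 362192235/380373532 = 13433289837409/380373532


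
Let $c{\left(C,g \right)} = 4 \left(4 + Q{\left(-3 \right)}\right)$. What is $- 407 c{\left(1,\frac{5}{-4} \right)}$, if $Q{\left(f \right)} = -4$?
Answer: $0$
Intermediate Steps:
$c{\left(C,g \right)} = 0$ ($c{\left(C,g \right)} = 4 \left(4 - 4\right) = 4 \cdot 0 = 0$)
$- 407 c{\left(1,\frac{5}{-4} \right)} = \left(-407\right) 0 = 0$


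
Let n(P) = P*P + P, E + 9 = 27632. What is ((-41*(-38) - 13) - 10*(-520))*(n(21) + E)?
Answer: 189433325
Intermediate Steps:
E = 27623 (E = -9 + 27632 = 27623)
n(P) = P + P² (n(P) = P² + P = P + P²)
((-41*(-38) - 13) - 10*(-520))*(n(21) + E) = ((-41*(-38) - 13) - 10*(-520))*(21*(1 + 21) + 27623) = ((1558 - 13) + 5200)*(21*22 + 27623) = (1545 + 5200)*(462 + 27623) = 6745*28085 = 189433325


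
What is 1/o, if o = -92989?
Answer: -1/92989 ≈ -1.0754e-5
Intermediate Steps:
1/o = 1/(-92989) = -1/92989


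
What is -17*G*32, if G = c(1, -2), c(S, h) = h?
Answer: 1088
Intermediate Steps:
G = -2
-17*G*32 = -17*(-2)*32 = 34*32 = 1088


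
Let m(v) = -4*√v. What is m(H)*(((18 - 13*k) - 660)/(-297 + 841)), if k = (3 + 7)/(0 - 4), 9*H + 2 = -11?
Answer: 1219*I*√13/816 ≈ 5.3862*I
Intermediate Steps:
H = -13/9 (H = -2/9 + (⅑)*(-11) = -2/9 - 11/9 = -13/9 ≈ -1.4444)
k = -5/2 (k = 10/(-4) = 10*(-¼) = -5/2 ≈ -2.5000)
m(H)*(((18 - 13*k) - 660)/(-297 + 841)) = (-4*I*√13/3)*(((18 - 13*(-5/2)) - 660)/(-297 + 841)) = (-4*I*√13/3)*(((18 + 65/2) - 660)/544) = (-4*I*√13/3)*((101/2 - 660)*(1/544)) = (-4*I*√13/3)*(-1219/2*1/544) = -4*I*√13/3*(-1219/1088) = 1219*I*√13/816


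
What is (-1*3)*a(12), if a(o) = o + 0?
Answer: -36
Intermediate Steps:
a(o) = o
(-1*3)*a(12) = -1*3*12 = -3*12 = -36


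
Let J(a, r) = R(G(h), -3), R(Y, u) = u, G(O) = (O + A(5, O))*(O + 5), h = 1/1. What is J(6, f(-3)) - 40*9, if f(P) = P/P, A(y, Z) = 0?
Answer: -363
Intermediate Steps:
h = 1 (h = 1*1 = 1)
f(P) = 1
G(O) = O*(5 + O) (G(O) = (O + 0)*(O + 5) = O*(5 + O))
J(a, r) = -3
J(6, f(-3)) - 40*9 = -3 - 40*9 = -3 - 360 = -363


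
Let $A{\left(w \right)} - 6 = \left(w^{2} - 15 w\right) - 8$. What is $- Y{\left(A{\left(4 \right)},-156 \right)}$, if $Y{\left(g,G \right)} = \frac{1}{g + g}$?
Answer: $\frac{1}{92} \approx 0.01087$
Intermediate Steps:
$A{\left(w \right)} = -2 + w^{2} - 15 w$ ($A{\left(w \right)} = 6 - \left(8 - w^{2} + 15 w\right) = -2 + w^{2} - 15 w$)
$Y{\left(g,G \right)} = \frac{1}{2 g}$
$- Y{\left(A{\left(4 \right)},-156 \right)} = - \frac{1}{2 \left(-2 + 4^{2} - 60\right)} = - \frac{1}{2 \left(-2 + 16 - 60\right)} = - \frac{1}{2 \left(-46\right)} = - \frac{-1}{2 \cdot 46} = \left(-1\right) \left(- \frac{1}{92}\right) = \frac{1}{92}$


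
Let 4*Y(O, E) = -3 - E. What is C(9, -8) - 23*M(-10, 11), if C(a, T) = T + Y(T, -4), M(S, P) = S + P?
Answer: -123/4 ≈ -30.750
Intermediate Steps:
M(S, P) = P + S
Y(O, E) = -3/4 - E/4 (Y(O, E) = (-3 - E)/4 = -3/4 - E/4)
C(a, T) = 1/4 + T (C(a, T) = T + (-3/4 - 1/4*(-4)) = T + (-3/4 + 1) = T + 1/4 = 1/4 + T)
C(9, -8) - 23*M(-10, 11) = (1/4 - 8) - 23*(11 - 10) = -31/4 - 23*1 = -31/4 - 23 = -123/4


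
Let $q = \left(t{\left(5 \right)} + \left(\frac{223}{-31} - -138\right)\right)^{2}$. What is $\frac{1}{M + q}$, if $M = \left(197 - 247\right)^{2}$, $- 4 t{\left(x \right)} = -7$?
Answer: $\frac{15376}{308614969} \approx 4.9823 \cdot 10^{-5}$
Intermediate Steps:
$t{\left(x \right)} = \frac{7}{4}$ ($t{\left(x \right)} = \left(- \frac{1}{4}\right) \left(-7\right) = \frac{7}{4}$)
$q = \frac{270174969}{15376}$ ($q = \left(\frac{7}{4} + \left(\frac{223}{-31} - -138\right)\right)^{2} = \left(\frac{7}{4} + \left(223 \left(- \frac{1}{31}\right) + 138\right)\right)^{2} = \left(\frac{7}{4} + \left(- \frac{223}{31} + 138\right)\right)^{2} = \left(\frac{7}{4} + \frac{4055}{31}\right)^{2} = \left(\frac{16437}{124}\right)^{2} = \frac{270174969}{15376} \approx 17571.0$)
$M = 2500$ ($M = \left(-50\right)^{2} = 2500$)
$\frac{1}{M + q} = \frac{1}{2500 + \frac{270174969}{15376}} = \frac{1}{\frac{308614969}{15376}} = \frac{15376}{308614969}$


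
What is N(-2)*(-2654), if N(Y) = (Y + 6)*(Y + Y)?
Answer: 42464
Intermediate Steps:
N(Y) = 2*Y*(6 + Y) (N(Y) = (6 + Y)*(2*Y) = 2*Y*(6 + Y))
N(-2)*(-2654) = (2*(-2)*(6 - 2))*(-2654) = (2*(-2)*4)*(-2654) = -16*(-2654) = 42464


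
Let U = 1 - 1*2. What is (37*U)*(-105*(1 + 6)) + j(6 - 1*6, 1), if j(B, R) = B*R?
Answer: 27195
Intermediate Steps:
U = -1 (U = 1 - 2 = -1)
(37*U)*(-105*(1 + 6)) + j(6 - 1*6, 1) = (37*(-1))*(-105*(1 + 6)) + (6 - 1*6)*1 = -(-3885)*7 + (6 - 6)*1 = -37*(-735) + 0*1 = 27195 + 0 = 27195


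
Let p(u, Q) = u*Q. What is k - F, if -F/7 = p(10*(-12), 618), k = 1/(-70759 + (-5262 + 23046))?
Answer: -27500382001/52975 ≈ -5.1912e+5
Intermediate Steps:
p(u, Q) = Q*u
k = -1/52975 (k = 1/(-70759 + 17784) = 1/(-52975) = -1/52975 ≈ -1.8877e-5)
F = 519120 (F = -4326*10*(-12) = -4326*(-120) = -7*(-74160) = 519120)
k - F = -1/52975 - 1*519120 = -1/52975 - 519120 = -27500382001/52975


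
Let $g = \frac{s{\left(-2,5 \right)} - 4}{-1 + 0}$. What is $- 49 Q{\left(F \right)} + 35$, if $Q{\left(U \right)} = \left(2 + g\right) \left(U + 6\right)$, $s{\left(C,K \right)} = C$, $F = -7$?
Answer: $427$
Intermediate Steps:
$g = 6$ ($g = \frac{-2 - 4}{-1 + 0} = - \frac{6}{-1} = \left(-6\right) \left(-1\right) = 6$)
$Q{\left(U \right)} = 48 + 8 U$ ($Q{\left(U \right)} = \left(2 + 6\right) \left(U + 6\right) = 8 \left(6 + U\right) = 48 + 8 U$)
$- 49 Q{\left(F \right)} + 35 = - 49 \left(48 + 8 \left(-7\right)\right) + 35 = - 49 \left(48 - 56\right) + 35 = \left(-49\right) \left(-8\right) + 35 = 392 + 35 = 427$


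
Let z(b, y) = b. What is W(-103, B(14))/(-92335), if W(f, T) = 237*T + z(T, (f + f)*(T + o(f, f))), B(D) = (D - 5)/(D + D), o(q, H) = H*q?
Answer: -153/184670 ≈ -0.00082850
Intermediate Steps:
B(D) = (-5 + D)/(2*D) (B(D) = (-5 + D)/((2*D)) = (-5 + D)*(1/(2*D)) = (-5 + D)/(2*D))
W(f, T) = 238*T (W(f, T) = 237*T + T = 238*T)
W(-103, B(14))/(-92335) = (238*((½)*(-5 + 14)/14))/(-92335) = (238*((½)*(1/14)*9))*(-1/92335) = (238*(9/28))*(-1/92335) = (153/2)*(-1/92335) = -153/184670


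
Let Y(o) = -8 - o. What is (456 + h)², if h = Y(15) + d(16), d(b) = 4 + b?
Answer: 205209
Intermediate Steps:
h = -3 (h = (-8 - 1*15) + (4 + 16) = (-8 - 15) + 20 = -23 + 20 = -3)
(456 + h)² = (456 - 3)² = 453² = 205209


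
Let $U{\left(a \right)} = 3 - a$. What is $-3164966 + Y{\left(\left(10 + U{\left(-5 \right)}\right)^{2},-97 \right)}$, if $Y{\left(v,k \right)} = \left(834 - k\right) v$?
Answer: $-2863322$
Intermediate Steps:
$Y{\left(v,k \right)} = v \left(834 - k\right)$
$-3164966 + Y{\left(\left(10 + U{\left(-5 \right)}\right)^{2},-97 \right)} = -3164966 + \left(10 + \left(3 - -5\right)\right)^{2} \left(834 - -97\right) = -3164966 + \left(10 + \left(3 + 5\right)\right)^{2} \left(834 + 97\right) = -3164966 + \left(10 + 8\right)^{2} \cdot 931 = -3164966 + 18^{2} \cdot 931 = -3164966 + 324 \cdot 931 = -3164966 + 301644 = -2863322$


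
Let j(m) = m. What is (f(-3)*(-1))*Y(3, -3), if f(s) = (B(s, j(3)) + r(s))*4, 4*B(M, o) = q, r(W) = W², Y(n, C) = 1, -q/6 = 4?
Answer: -12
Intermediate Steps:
q = -24 (q = -6*4 = -24)
B(M, o) = -6 (B(M, o) = (¼)*(-24) = -6)
f(s) = -24 + 4*s² (f(s) = (-6 + s²)*4 = -24 + 4*s²)
(f(-3)*(-1))*Y(3, -3) = ((-24 + 4*(-3)²)*(-1))*1 = ((-24 + 4*9)*(-1))*1 = ((-24 + 36)*(-1))*1 = (12*(-1))*1 = -12*1 = -12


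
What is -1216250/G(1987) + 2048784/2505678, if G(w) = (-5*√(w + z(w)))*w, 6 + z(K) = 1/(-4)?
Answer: 341464/417613 + 3500*√7923/113259 ≈ 3.5683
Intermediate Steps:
z(K) = -25/4 (z(K) = -6 + 1/(-4) = -6 - ¼ = -25/4)
G(w) = -5*w*√(-25/4 + w) (G(w) = (-5*√(w - 25/4))*w = (-5*√(-25/4 + w))*w = -5*w*√(-25/4 + w))
-1216250/G(1987) + 2048784/2505678 = -1216250*(-2/(9935*√(-25 + 4*1987))) + 2048784/2505678 = -1216250*(-2/(9935*√(-25 + 7948))) + 2048784*(1/2505678) = -1216250*(-2*√7923/78715005) + 341464/417613 = -(-3500)*√7923/113259 + 341464/417613 = 3500*√7923/113259 + 341464/417613 = 341464/417613 + 3500*√7923/113259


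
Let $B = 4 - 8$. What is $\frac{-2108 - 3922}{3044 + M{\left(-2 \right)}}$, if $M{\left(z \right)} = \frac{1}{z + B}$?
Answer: $- \frac{36180}{18263} \approx -1.9811$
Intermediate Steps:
$B = -4$ ($B = 4 - 8 = -4$)
$M{\left(z \right)} = \frac{1}{-4 + z}$ ($M{\left(z \right)} = \frac{1}{z - 4} = \frac{1}{-4 + z}$)
$\frac{-2108 - 3922}{3044 + M{\left(-2 \right)}} = \frac{-2108 - 3922}{3044 + \frac{1}{-4 - 2}} = - \frac{6030}{3044 + \frac{1}{-6}} = - \frac{6030}{3044 - \frac{1}{6}} = - \frac{6030}{\frac{18263}{6}} = \left(-6030\right) \frac{6}{18263} = - \frac{36180}{18263}$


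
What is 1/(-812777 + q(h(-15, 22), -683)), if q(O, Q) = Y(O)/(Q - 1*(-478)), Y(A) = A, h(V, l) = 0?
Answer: -1/812777 ≈ -1.2303e-6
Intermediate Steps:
q(O, Q) = O/(478 + Q) (q(O, Q) = O/(Q - 1*(-478)) = O/(Q + 478) = O/(478 + Q))
1/(-812777 + q(h(-15, 22), -683)) = 1/(-812777 + 0/(478 - 683)) = 1/(-812777 + 0/(-205)) = 1/(-812777 + 0*(-1/205)) = 1/(-812777 + 0) = 1/(-812777) = -1/812777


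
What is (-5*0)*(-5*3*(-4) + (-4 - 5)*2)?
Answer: 0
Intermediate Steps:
(-5*0)*(-5*3*(-4) + (-4 - 5)*2) = 0*(-15*(-4) - 9*2) = 0*(60 - 18) = 0*42 = 0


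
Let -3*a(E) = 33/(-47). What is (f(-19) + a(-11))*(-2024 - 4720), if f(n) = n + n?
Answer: 11970600/47 ≈ 2.5469e+5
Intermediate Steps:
a(E) = 11/47 (a(E) = -11/(-47) = -11*(-1)/47 = -⅓*(-33/47) = 11/47)
f(n) = 2*n
(f(-19) + a(-11))*(-2024 - 4720) = (2*(-19) + 11/47)*(-2024 - 4720) = (-38 + 11/47)*(-6744) = -1775/47*(-6744) = 11970600/47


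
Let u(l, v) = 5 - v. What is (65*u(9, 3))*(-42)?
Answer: -5460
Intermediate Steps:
(65*u(9, 3))*(-42) = (65*(5 - 1*3))*(-42) = (65*(5 - 3))*(-42) = (65*2)*(-42) = 130*(-42) = -5460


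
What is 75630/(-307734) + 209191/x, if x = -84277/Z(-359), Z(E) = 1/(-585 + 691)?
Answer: -2327060853/8644966106 ≈ -0.26918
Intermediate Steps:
Z(E) = 1/106
x = -8933362 (x = -84277/1/106 = -84277*106 = -8933362)
75630/(-307734) + 209191/x = 75630/(-307734) + 209191/(-8933362) = 75630*(-1/307734) + 209191*(-1/8933362) = -12605/51289 - 3947/168554 = -2327060853/8644966106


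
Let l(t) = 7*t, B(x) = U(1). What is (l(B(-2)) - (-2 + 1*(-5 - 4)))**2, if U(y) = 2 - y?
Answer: 324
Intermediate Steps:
B(x) = 1 (B(x) = 2 - 1*1 = 2 - 1 = 1)
(l(B(-2)) - (-2 + 1*(-5 - 4)))**2 = (7*1 - (-2 + 1*(-5 - 4)))**2 = (7 - (-2 + 1*(-9)))**2 = (7 - (-2 - 9))**2 = (7 - 1*(-11))**2 = (7 + 11)**2 = 18**2 = 324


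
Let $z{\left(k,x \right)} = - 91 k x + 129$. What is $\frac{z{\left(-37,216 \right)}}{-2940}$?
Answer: $- \frac{242467}{980} \approx -247.42$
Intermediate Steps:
$z{\left(k,x \right)} = 129 - 91 k x$ ($z{\left(k,x \right)} = - 91 k x + 129 = 129 - 91 k x$)
$\frac{z{\left(-37,216 \right)}}{-2940} = \frac{129 - \left(-3367\right) 216}{-2940} = \left(129 + 727272\right) \left(- \frac{1}{2940}\right) = 727401 \left(- \frac{1}{2940}\right) = - \frac{242467}{980}$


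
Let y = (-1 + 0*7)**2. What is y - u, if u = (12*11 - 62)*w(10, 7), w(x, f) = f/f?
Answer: -69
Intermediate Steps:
w(x, f) = 1
y = 1 (y = (-1 + 0)**2 = (-1)**2 = 1)
u = 70 (u = (12*11 - 62)*1 = (132 - 62)*1 = 70*1 = 70)
y - u = 1 - 1*70 = 1 - 70 = -69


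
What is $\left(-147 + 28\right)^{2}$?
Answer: $14161$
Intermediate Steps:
$\left(-147 + 28\right)^{2} = \left(-119\right)^{2} = 14161$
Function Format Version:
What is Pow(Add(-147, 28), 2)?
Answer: 14161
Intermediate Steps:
Pow(Add(-147, 28), 2) = Pow(-119, 2) = 14161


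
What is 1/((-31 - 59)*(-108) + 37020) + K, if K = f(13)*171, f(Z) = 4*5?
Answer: 159850801/46740 ≈ 3420.0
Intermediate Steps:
f(Z) = 20
K = 3420 (K = 20*171 = 3420)
1/((-31 - 59)*(-108) + 37020) + K = 1/((-31 - 59)*(-108) + 37020) + 3420 = 1/(-90*(-108) + 37020) + 3420 = 1/(9720 + 37020) + 3420 = 1/46740 + 3420 = 159850801/46740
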